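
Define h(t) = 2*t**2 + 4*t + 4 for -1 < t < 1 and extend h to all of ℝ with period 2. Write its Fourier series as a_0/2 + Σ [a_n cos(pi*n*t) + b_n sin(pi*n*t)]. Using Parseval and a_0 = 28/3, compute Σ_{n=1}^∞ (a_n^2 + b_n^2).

Parseval: a_0^2/2 + Σ_{n≥1} (a_n^2+b_n^2) = ∫_{-1}^{1} h(t)^2 dt = 824/15.
Subtract a_0^2/2 = 392/9: Σ (a_n^2+b_n^2) = 512/45.

512/45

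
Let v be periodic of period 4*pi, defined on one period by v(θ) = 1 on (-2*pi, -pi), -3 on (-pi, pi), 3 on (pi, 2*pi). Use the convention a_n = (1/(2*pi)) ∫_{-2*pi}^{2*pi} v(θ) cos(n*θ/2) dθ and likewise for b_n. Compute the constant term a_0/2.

-1/2

a_0 = (1/(2*pi)) ∫_{-2*pi}^{2*pi} v(θ) dθ = (1/(2*pi)) · (-2*pi) = -1.
So the constant term a_0/2 = -1/2.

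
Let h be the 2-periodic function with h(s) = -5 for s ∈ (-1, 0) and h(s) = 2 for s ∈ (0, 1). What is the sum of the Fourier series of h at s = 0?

-3/2

At s = 0 the one-sided limits are h(0^-) = -5 and h(0^+) = 2.
By Dirichlet's theorem the series converges to their average, [(-5) + (2)]/2 = -3/2.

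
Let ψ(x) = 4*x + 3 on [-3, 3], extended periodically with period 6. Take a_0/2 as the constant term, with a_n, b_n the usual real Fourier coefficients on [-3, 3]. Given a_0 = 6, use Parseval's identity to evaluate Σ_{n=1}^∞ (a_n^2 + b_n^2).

96

Parseval: a_0^2/2 + Σ_{n≥1} (a_n^2+b_n^2) = 1/3 ∫_{-3}^{3} ψ(x)^2 dx = 114.
Subtract a_0^2/2 = 18: Σ (a_n^2+b_n^2) = 96.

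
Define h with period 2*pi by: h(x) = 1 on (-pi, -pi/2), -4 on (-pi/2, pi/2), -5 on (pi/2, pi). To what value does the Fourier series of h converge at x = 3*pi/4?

h is continuous at x = 3*pi/4 with value -5, so the series converges to -5 there.

-5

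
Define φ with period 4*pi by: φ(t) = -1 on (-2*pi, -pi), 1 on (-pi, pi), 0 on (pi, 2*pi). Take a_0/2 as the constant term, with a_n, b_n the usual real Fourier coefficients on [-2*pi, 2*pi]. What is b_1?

b_1 = (1/(2*pi)) ∫_{-2*pi}^{2*pi} φ(t) sin(t/2) dt.
Split the integral at the breakpoints.
Directly, an antiderivative of (-1) sin(t/2) is 2*cos(t/2); evaluating from -2*pi to -pi: ∫_{-2*pi}^{-pi} (-1) sin(t/2) dt = (0) - (-2) = 2.
Directly, an antiderivative of (1) sin(t/2) is -2*cos(t/2); evaluating from -pi to pi: ∫_{-pi}^{pi} (1) sin(t/2) dt = (0) - (0) = 0.
∫_{pi}^{2*pi} (0) sin(t/2) dt = 0.
Summing the pieces and multiplying by (1/(2*pi)) gives b_1 = 1/pi.

1/pi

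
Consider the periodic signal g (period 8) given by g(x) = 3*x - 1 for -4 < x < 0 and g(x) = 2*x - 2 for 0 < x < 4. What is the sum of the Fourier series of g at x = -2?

g is continuous at x = -2 with value -7, so the series converges to -7 there.

-7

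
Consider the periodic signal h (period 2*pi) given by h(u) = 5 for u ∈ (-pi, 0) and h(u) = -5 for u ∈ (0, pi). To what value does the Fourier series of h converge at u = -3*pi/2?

-5

u = -3*pi/2 differs from u = pi/2 by -1 full period(s), and the series is 2*pi-periodic.
h is continuous at u = pi/2 with value -5, so the series converges to -5 there.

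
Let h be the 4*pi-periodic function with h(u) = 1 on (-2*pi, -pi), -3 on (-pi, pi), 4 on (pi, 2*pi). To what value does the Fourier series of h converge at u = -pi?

At u = -pi the one-sided limits are h(-pi^-) = 1 and h(-pi^+) = -3.
By Dirichlet's theorem the series converges to their average, [(1) + (-3)]/2 = -1.

-1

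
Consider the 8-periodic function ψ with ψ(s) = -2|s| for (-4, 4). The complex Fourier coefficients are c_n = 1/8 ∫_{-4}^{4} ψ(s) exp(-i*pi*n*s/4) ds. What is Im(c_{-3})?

Since ψ is real-valued, Im(c_{-3}) = -1/8 ∫_{-4}^{4} ψ(s) sin(-3*pi*s/4) ds = b_{3}/2.
(ψ is even, so the integrand is odd over a symmetric interval and the integral vanishes.)

0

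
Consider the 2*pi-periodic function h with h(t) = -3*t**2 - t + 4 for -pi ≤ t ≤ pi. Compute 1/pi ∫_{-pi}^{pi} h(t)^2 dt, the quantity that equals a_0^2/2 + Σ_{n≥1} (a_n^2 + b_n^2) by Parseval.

1/pi ∫_{-pi}^{pi} h(t)^2 dt = 1/pi · (2*pi*(-115*pi**2 + 240 + 27*pi**4)/15) = -46*pi**2/3 + 32 + 18*pi**4/5.

-46*pi**2/3 + 32 + 18*pi**4/5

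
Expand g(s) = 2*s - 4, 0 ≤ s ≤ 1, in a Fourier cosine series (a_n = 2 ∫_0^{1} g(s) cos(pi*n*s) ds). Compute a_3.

a_3 = 2 ∫_0^{1} (2*s - 4) cos(3*pi*s) ds.
Integrating by parts (boundary term plus one more integral), an antiderivative of (2*s - 4) cos(3*pi*s) is 2*s*sin(3*pi*s)/(3*pi) - 4*sin(3*pi*s)/(3*pi) + 2*cos(3*pi*s)/(9*pi**2); evaluating from 0 to 1: ∫_{0}^{1} (2*s - 4) cos(3*pi*s) ds = (-2/(9*pi**2)) - (2/(9*pi**2)) = -4/(9*pi**2).
Hence a_3 = 2·(-4/(9*pi**2)) = -8/(9*pi**2).

-8/(9*pi**2)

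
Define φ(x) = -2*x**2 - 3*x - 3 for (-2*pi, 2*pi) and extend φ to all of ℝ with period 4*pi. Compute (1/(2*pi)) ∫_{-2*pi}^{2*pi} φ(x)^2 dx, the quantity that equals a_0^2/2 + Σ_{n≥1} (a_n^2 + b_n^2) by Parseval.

(1/(2*pi)) ∫_{-2*pi}^{2*pi} φ(x)^2 dx = (1/(2*pi)) · (36*pi + 112*pi**3 + 256*pi**5/5) = 18 + 56*pi**2 + 128*pi**4/5.

18 + 56*pi**2 + 128*pi**4/5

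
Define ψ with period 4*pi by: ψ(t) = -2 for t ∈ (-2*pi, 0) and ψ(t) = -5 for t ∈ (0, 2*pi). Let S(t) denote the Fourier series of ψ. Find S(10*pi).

-7/2

t = 10*pi differs from t = 2*pi by 2 full period(s), and the series is 4*pi-periodic.
At t = 2*pi the one-sided limits are ψ(2*pi^-) = -5 and ψ(2*pi^+) = -2.
By Dirichlet's theorem the series converges to their average, [(-5) + (-2)]/2 = -7/2.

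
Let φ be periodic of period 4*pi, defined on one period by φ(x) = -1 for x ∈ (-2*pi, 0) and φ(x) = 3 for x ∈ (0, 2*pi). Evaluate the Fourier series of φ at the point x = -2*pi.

1

At x = -2*pi the one-sided limits are φ(-2*pi^-) = 3 and φ(-2*pi^+) = -1.
By Dirichlet's theorem the series converges to their average, [(3) + (-1)]/2 = 1.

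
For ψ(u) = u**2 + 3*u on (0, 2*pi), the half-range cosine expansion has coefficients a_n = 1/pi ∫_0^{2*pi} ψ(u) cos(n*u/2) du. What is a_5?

a_5 = 1/pi ∫_0^{2*pi} (u**2 + 3*u) cos(5*u/2) du.
Integrating by parts twice (tabular method), an antiderivative of (u**2 + 3*u) cos(5*u/2) is 2*u**2*sin(5*u/2)/5 + 6*u*sin(5*u/2)/5 + 8*u*cos(5*u/2)/25 - 16*sin(5*u/2)/125 + 12*cos(5*u/2)/25; evaluating from 0 to 2*pi: ∫_{0}^{2*pi} (u**2 + 3*u) cos(5*u/2) du = (-16*pi/25 - 12/25) - (12/25) = -16*pi/25 - 24/25.
Hence a_5 = (1/pi)·(-16*pi/25 - 24/25) = 8*(-2*pi - 3)/(25*pi).

8*(-2*pi - 3)/(25*pi)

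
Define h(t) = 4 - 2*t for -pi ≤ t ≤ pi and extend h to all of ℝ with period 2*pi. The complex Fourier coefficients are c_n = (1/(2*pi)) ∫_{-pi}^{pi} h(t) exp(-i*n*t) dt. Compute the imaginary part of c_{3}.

2/3

Since h is real-valued, Im(c_{3}) = -(1/(2*pi)) ∫_{-pi}^{pi} h(t) sin(3*t) dt = -b_{3}/2.
Integrating by parts (boundary term plus one more integral), an antiderivative of (4 - 2*t) sin(3*t) is 2*t*cos(3*t)/3 - 2*sin(3*t)/9 - 4*cos(3*t)/3; evaluating from -pi to pi: ∫_{-pi}^{pi} (4 - 2*t) sin(3*t) dt = (4/3 - 2*pi/3) - (4/3 + 2*pi/3) = -4*pi/3.
Hence Im(c_{3}) = (-1/(2*pi))·(-4*pi/3) = 2/3.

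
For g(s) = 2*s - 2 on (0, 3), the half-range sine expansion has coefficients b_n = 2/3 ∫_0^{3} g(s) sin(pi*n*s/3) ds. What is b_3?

4/(3*pi)

b_3 = 2/3 ∫_0^{3} (2*s - 2) sin(pi*s) ds.
Integrating by parts (boundary term plus one more integral), an antiderivative of (2*s - 2) sin(pi*s) is -2*s*cos(pi*s)/pi + 2*sin(pi*s)/pi**2 + 2*cos(pi*s)/pi; evaluating from 0 to 3: ∫_{0}^{3} (2*s - 2) sin(pi*s) ds = (4/pi) - (2/pi) = 2/pi.
Hence b_3 = (2/3)·(2/pi) = 4/(3*pi).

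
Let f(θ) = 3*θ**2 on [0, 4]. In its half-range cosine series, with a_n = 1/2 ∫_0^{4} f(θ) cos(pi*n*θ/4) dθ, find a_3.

-64/(3*pi**2)

a_3 = 1/2 ∫_0^{4} (3*θ**2) cos(3*pi*θ/4) dθ.
Integrating by parts twice (tabular method), an antiderivative of (3*θ**2) cos(3*pi*θ/4) is 4*θ**2*sin(3*pi*θ/4)/pi + 32*θ*cos(3*pi*θ/4)/(3*pi**2) - 128*sin(3*pi*θ/4)/(9*pi**3); evaluating from 0 to 4: ∫_{0}^{4} (3*θ**2) cos(3*pi*θ/4) dθ = (-128/(3*pi**2)) - (0) = -128/(3*pi**2).
Hence a_3 = (1/2)·(-128/(3*pi**2)) = -64/(3*pi**2).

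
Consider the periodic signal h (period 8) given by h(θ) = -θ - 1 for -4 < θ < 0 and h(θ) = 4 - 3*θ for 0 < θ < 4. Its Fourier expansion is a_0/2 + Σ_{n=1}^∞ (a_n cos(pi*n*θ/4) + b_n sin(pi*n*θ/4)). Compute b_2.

8/pi

b_2 = 1/4 ∫_{-4}^{4} h(θ) sin(pi*θ/2) dθ.
Split the integral at the breakpoints.
Integrating by parts (boundary term plus one more integral), an antiderivative of (-θ - 1) sin(pi*θ/2) is 2*θ*cos(pi*θ/2)/pi - 4*sin(pi*θ/2)/pi**2 + 2*cos(pi*θ/2)/pi; evaluating from -4 to 0: ∫_{-4}^{0} (-θ - 1) sin(pi*θ/2) dθ = (2/pi) - (-6/pi) = 8/pi.
Integrating by parts (boundary term plus one more integral), an antiderivative of (4 - 3*θ) sin(pi*θ/2) is 6*θ*cos(pi*θ/2)/pi - 12*sin(pi*θ/2)/pi**2 - 8*cos(pi*θ/2)/pi; evaluating from 0 to 4: ∫_{0}^{4} (4 - 3*θ) sin(pi*θ/2) dθ = (16/pi) - (-8/pi) = 24/pi.
Summing the pieces and multiplying by (1/4) gives b_2 = 8/pi.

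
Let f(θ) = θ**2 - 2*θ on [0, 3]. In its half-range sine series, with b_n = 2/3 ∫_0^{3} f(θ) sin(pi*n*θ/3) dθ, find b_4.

b_4 = 2/3 ∫_0^{3} (θ**2 - 2*θ) sin(4*pi*θ/3) dθ.
Integrating by parts twice (tabular method), an antiderivative of (θ**2 - 2*θ) sin(4*pi*θ/3) is -3*θ**2*cos(4*pi*θ/3)/(4*pi) + 9*θ*sin(4*pi*θ/3)/(8*pi**2) + 3*θ*cos(4*pi*θ/3)/(2*pi) - 9*sin(4*pi*θ/3)/(8*pi**2) + 27*cos(4*pi*θ/3)/(32*pi**3); evaluating from 0 to 3: ∫_{0}^{3} (θ**2 - 2*θ) sin(4*pi*θ/3) dθ = (9*(3 - 8*pi**2)/(32*pi**3)) - (27/(32*pi**3)) = -9/(4*pi).
Hence b_4 = (2/3)·(-9/(4*pi)) = -3/(2*pi).

-3/(2*pi)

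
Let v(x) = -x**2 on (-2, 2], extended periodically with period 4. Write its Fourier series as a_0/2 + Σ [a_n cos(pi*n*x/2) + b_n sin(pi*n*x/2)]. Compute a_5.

a_5 = 1/2 ∫_{-2}^{2} v(x) cos(5*pi*x/2) dx.
v is even and cos(5*pi*x/2) is even, so the integrand is even and a_5 = ∫_0^{2} v(x) cos(5*pi*x/2) dx.
Integrating by parts twice (tabular method), an antiderivative of (-x**2) cos(5*pi*x/2) is -2*x**2*sin(5*pi*x/2)/(5*pi) - 8*x*cos(5*pi*x/2)/(25*pi**2) + 16*sin(5*pi*x/2)/(125*pi**3); evaluating from 0 to 2: ∫_{0}^{2} (-x**2) cos(5*pi*x/2) dx = (16/(25*pi**2)) - (0) = 16/(25*pi**2).
Hence a_5 = 16/(25*pi**2).

16/(25*pi**2)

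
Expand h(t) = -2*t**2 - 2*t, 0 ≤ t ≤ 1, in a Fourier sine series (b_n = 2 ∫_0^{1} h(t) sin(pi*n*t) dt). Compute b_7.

b_7 = 2 ∫_0^{1} (-2*t**2 - 2*t) sin(7*pi*t) dt.
Integrating by parts twice (tabular method), an antiderivative of (-2*t**2 - 2*t) sin(7*pi*t) is 2*t**2*cos(7*pi*t)/(7*pi) - 4*t*sin(7*pi*t)/(49*pi**2) + 2*t*cos(7*pi*t)/(7*pi) - 2*sin(7*pi*t)/(49*pi**2) - 4*cos(7*pi*t)/(343*pi**3); evaluating from 0 to 1: ∫_{0}^{1} (-2*t**2 - 2*t) sin(7*pi*t) dt = (4*(1 - 49*pi**2)/(343*pi**3)) - (-4/(343*pi**3)) = 4*(2 - 49*pi**2)/(343*pi**3).
Hence b_7 = 2·(4*(2 - 49*pi**2)/(343*pi**3)) = 8*(2 - 49*pi**2)/(343*pi**3).

8*(2 - 49*pi**2)/(343*pi**3)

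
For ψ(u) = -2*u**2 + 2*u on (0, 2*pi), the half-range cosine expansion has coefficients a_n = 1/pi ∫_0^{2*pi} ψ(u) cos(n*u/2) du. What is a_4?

a_4 = 1/pi ∫_0^{2*pi} (-2*u**2 + 2*u) cos(2*u) du.
Integrating by parts twice (tabular method), an antiderivative of (-2*u**2 + 2*u) cos(2*u) is -u**2*sin(2*u) + u*sin(2*u) - u*cos(2*u) + sin(2*u)/2 + cos(2*u)/2; evaluating from 0 to 2*pi: ∫_{0}^{2*pi} (-2*u**2 + 2*u) cos(2*u) du = (1/2 - 2*pi) - (1/2) = -2*pi.
Hence a_4 = (1/pi)·(-2*pi) = -2.

-2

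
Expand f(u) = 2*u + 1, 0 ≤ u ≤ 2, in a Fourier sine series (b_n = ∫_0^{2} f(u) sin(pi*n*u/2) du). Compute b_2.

b_2 = ∫_0^{2} (2*u + 1) sin(pi*u) du.
Integrating by parts (boundary term plus one more integral), an antiderivative of (2*u + 1) sin(pi*u) is -2*u*cos(pi*u)/pi + 2*sin(pi*u)/pi**2 - cos(pi*u)/pi; evaluating from 0 to 2: ∫_{0}^{2} (2*u + 1) sin(pi*u) du = (-5/pi) - (-1/pi) = -4/pi.
Hence b_2 = -4/pi.

-4/pi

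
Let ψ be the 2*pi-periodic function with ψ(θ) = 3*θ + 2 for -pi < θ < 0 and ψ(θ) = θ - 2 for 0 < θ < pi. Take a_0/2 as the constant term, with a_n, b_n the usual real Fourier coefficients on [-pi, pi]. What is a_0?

-pi

a_0 = 1/pi ∫_{-pi}^{pi} ψ(θ) dθ = 1/pi · (-pi**2) = -pi.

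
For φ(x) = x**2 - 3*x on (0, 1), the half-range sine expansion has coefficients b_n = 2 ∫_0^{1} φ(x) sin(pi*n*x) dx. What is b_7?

b_7 = 2 ∫_0^{1} (x**2 - 3*x) sin(7*pi*x) dx.
Integrating by parts twice (tabular method), an antiderivative of (x**2 - 3*x) sin(7*pi*x) is -x**2*cos(7*pi*x)/(7*pi) + 2*x*sin(7*pi*x)/(49*pi**2) + 3*x*cos(7*pi*x)/(7*pi) - 3*sin(7*pi*x)/(49*pi**2) + 2*cos(7*pi*x)/(343*pi**3); evaluating from 0 to 1: ∫_{0}^{1} (x**2 - 3*x) sin(7*pi*x) dx = (2*(-49*pi**2 - 1)/(343*pi**3)) - (2/(343*pi**3)) = 2*(-49*pi**2 - 2)/(343*pi**3).
Hence b_7 = 2·(2*(-49*pi**2 - 2)/(343*pi**3)) = 4*(-49*pi**2 - 2)/(343*pi**3).

4*(-49*pi**2 - 2)/(343*pi**3)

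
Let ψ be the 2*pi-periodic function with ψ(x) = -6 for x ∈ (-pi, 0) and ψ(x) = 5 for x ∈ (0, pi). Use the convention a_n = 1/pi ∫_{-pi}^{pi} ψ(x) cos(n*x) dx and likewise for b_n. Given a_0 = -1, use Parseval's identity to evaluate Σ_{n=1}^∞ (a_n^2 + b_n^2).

Parseval: a_0^2/2 + Σ_{n≥1} (a_n^2+b_n^2) = 1/pi ∫_{-pi}^{pi} ψ(x)^2 dx = 61.
Subtract a_0^2/2 = 1/2: Σ (a_n^2+b_n^2) = 121/2.

121/2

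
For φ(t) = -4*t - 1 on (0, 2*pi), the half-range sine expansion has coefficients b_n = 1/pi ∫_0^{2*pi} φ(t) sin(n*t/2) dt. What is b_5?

4*(-4*pi - 1)/(5*pi)

b_5 = 1/pi ∫_0^{2*pi} (-4*t - 1) sin(5*t/2) dt.
Integrating by parts (boundary term plus one more integral), an antiderivative of (-4*t - 1) sin(5*t/2) is 8*t*cos(5*t/2)/5 - 16*sin(5*t/2)/25 + 2*cos(5*t/2)/5; evaluating from 0 to 2*pi: ∫_{0}^{2*pi} (-4*t - 1) sin(5*t/2) dt = (-16*pi/5 - 2/5) - (2/5) = -16*pi/5 - 4/5.
Hence b_5 = (1/pi)·(-16*pi/5 - 4/5) = 4*(-4*pi - 1)/(5*pi).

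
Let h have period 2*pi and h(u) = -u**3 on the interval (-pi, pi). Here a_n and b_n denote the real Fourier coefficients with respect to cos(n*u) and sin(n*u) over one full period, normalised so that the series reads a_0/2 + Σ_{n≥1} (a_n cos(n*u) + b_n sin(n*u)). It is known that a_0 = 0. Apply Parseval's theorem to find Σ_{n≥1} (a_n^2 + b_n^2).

2*pi**6/7

Parseval: a_0^2/2 + Σ_{n≥1} (a_n^2+b_n^2) = 1/pi ∫_{-pi}^{pi} h(u)^2 du = 2*pi**6/7.
Subtract a_0^2/2 = 0: Σ (a_n^2+b_n^2) = 2*pi**6/7.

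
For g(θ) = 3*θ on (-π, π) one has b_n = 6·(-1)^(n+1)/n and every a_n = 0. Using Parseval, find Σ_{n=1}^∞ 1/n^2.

Parseval: Σ b_n^2 = (1/π) ∫_{-π}^{π} g(θ)^2 dθ = 6*pi**2.
Σ b_n^2 = Σ 36/n^2, so Σ 1/n^2 = (6*pi**2)/36 = pi**2/6.

pi**2/6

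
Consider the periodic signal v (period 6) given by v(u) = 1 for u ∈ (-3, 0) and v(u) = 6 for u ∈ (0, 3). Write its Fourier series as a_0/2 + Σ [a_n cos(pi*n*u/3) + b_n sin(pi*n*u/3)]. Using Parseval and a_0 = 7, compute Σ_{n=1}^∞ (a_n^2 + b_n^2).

25/2

Parseval: a_0^2/2 + Σ_{n≥1} (a_n^2+b_n^2) = 1/3 ∫_{-3}^{3} v(u)^2 du = 37.
Subtract a_0^2/2 = 49/2: Σ (a_n^2+b_n^2) = 25/2.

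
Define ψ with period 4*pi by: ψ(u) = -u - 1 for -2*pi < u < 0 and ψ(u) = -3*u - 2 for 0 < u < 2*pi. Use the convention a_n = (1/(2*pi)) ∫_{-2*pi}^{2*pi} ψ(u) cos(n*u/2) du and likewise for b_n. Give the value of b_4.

2

b_4 = (1/(2*pi)) ∫_{-2*pi}^{2*pi} ψ(u) sin(2*u) du.
Split the integral at the breakpoints.
Integrating by parts (boundary term plus one more integral), an antiderivative of (-u - 1) sin(2*u) is u*cos(2*u)/2 - sin(2*u)/4 + cos(2*u)/2; evaluating from -2*pi to 0: ∫_{-2*pi}^{0} (-u - 1) sin(2*u) du = (1/2) - (1/2 - pi) = pi.
Integrating by parts (boundary term plus one more integral), an antiderivative of (-3*u - 2) sin(2*u) is 3*u*cos(2*u)/2 - 3*sin(2*u)/4 + cos(2*u); evaluating from 0 to 2*pi: ∫_{0}^{2*pi} (-3*u - 2) sin(2*u) du = (1 + 3*pi) - (1) = 3*pi.
Summing the pieces and multiplying by (1/(2*pi)) gives b_4 = 2.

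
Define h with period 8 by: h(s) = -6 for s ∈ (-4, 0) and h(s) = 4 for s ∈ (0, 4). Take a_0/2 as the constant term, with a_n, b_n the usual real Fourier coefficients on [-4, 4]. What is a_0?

a_0 = 1/4 ∫_{-4}^{4} h(s) ds = 1/4 · (-8) = -2.

-2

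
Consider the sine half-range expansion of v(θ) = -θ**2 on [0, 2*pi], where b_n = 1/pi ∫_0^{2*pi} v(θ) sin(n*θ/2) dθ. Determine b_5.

b_5 = 1/pi ∫_0^{2*pi} (-θ**2) sin(5*θ/2) dθ.
Integrating by parts twice (tabular method), an antiderivative of (-θ**2) sin(5*θ/2) is 2*θ**2*cos(5*θ/2)/5 - 8*θ*sin(5*θ/2)/25 - 16*cos(5*θ/2)/125; evaluating from 0 to 2*pi: ∫_{0}^{2*pi} (-θ**2) sin(5*θ/2) dθ = (16/125 - 8*pi**2/5) - (-16/125) = 32/125 - 8*pi**2/5.
Hence b_5 = (1/pi)·(32/125 - 8*pi**2/5) = 8*(4 - 25*pi**2)/(125*pi).

8*(4 - 25*pi**2)/(125*pi)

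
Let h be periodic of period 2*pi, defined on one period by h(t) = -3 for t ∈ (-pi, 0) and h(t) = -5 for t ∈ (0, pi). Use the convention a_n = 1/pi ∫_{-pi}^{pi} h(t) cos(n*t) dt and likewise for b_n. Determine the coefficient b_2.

0

b_2 = 1/pi ∫_{-pi}^{pi} h(t) sin(2*t) dt.
Split the integral at the breakpoints.
Directly, an antiderivative of (-3) sin(2*t) is 3*cos(2*t)/2; evaluating from -pi to 0: ∫_{-pi}^{0} (-3) sin(2*t) dt = (3/2) - (3/2) = 0.
Directly, an antiderivative of (-5) sin(2*t) is 5*cos(2*t)/2; evaluating from 0 to pi: ∫_{0}^{pi} (-5) sin(2*t) dt = (5/2) - (5/2) = 0.
Summing the pieces and multiplying by (1/pi) gives b_2 = 0.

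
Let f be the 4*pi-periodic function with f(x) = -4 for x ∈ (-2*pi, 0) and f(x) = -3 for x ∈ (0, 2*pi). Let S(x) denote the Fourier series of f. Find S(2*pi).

-7/2

At x = 2*pi the one-sided limits are f(2*pi^-) = -3 and f(2*pi^+) = -4.
By Dirichlet's theorem the series converges to their average, [(-3) + (-4)]/2 = -7/2.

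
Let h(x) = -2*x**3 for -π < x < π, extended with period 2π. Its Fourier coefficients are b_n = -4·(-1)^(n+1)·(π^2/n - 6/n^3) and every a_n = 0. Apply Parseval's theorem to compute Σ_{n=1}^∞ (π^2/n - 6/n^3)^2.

pi**6/14

Parseval: Σ b_n^2 = (1/π) ∫_{-π}^{π} h(x)^2 dx = 8*pi**6/7.
b_n^2 = 16·(π^2/n - 6/n^3)^2, so the sum equals (8*pi**6/7)/16 = pi**6/14.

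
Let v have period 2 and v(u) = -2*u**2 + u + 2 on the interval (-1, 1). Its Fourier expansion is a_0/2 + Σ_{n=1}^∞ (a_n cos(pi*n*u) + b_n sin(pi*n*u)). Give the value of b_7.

b_7 = ∫_{-1}^{1} v(u) sin(7*pi*u) du.
Integrating by parts twice (tabular method), an antiderivative of (-2*u**2 + u + 2) sin(7*pi*u) is 2*u**2*cos(7*pi*u)/(7*pi) - 4*u*sin(7*pi*u)/(49*pi**2) - u*cos(7*pi*u)/(7*pi) + sin(7*pi*u)/(49*pi**2) - 2*cos(7*pi*u)/(7*pi) - 4*cos(7*pi*u)/(343*pi**3); evaluating from -1 to 1: ∫_{-1}^{1} (-2*u**2 + u + 2) sin(7*pi*u) du = ((4 + 49*pi**2)/(343*pi**3)) - ((4 - 49*pi**2)/(343*pi**3)) = 2/(7*pi).
Hence b_7 = 2/(7*pi).

2/(7*pi)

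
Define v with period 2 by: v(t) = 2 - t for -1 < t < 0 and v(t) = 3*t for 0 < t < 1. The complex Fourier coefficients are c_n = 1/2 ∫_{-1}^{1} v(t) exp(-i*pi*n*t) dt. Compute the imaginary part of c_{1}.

Since v is real-valued, Im(c_{1}) = -1/2 ∫_{-1}^{1} v(t) sin(pi*t) dt = -b_{1}/2.
Split the integral at the breakpoints.
Integrating by parts (boundary term plus one more integral), an antiderivative of (2 - t) sin(pi*t) is t*cos(pi*t)/pi - sin(pi*t)/pi**2 - 2*cos(pi*t)/pi; evaluating from -1 to 0: ∫_{-1}^{0} (2 - t) sin(pi*t) dt = (-2/pi) - (3/pi) = -5/pi.
Integrating by parts (boundary term plus one more integral), an antiderivative of (3*t) sin(pi*t) is -3*t*cos(pi*t)/pi + 3*sin(pi*t)/pi**2; evaluating from 0 to 1: ∫_{0}^{1} (3*t) sin(pi*t) dt = (3/pi) - (0) = 3/pi.
So ∫_{-1}^{1} v(t) sin(pi*t) dt = -2/pi.
Hence Im(c_{1}) = (-1/2)·(-2/pi) = 1/pi.

1/pi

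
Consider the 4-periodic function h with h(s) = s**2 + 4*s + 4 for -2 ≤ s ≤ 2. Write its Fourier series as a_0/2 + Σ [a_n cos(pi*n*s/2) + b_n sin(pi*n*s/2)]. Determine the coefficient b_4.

-4/pi

b_4 = 1/2 ∫_{-2}^{2} h(s) sin(2*pi*s) ds.
Integrating by parts twice (tabular method), an antiderivative of (s**2 + 4*s + 4) sin(2*pi*s) is -s**2*cos(2*pi*s)/(2*pi) + s*sin(2*pi*s)/(2*pi**2) - 2*s*cos(2*pi*s)/pi + sin(2*pi*s)/pi**2 - 2*cos(2*pi*s)/pi + cos(2*pi*s)/(4*pi**3); evaluating from -2 to 2: ∫_{-2}^{2} (s**2 + 4*s + 4) sin(2*pi*s) ds = (-8/pi + 1/(4*pi**3)) - (1/(4*pi**3)) = -8/pi.
Hence b_4 = (1/2)·(-8/pi) = -4/pi.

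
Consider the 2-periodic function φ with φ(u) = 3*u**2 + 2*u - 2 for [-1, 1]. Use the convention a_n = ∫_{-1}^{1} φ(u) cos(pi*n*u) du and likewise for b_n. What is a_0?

a_0 = ∫_{-1}^{1} φ(u) du = -2.

-2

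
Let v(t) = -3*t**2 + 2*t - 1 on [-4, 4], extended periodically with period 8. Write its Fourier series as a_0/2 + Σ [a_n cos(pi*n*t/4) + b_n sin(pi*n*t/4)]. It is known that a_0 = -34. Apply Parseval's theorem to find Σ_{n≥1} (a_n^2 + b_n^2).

6784/15

Parseval: a_0^2/2 + Σ_{n≥1} (a_n^2+b_n^2) = 1/4 ∫_{-4}^{4} v(t)^2 dt = 15454/15.
Subtract a_0^2/2 = 578: Σ (a_n^2+b_n^2) = 6784/15.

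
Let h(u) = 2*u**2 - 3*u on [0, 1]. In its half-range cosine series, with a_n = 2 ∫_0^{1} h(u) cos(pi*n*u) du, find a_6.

a_6 = 2 ∫_0^{1} (2*u**2 - 3*u) cos(6*pi*u) du.
Integrating by parts twice (tabular method), an antiderivative of (2*u**2 - 3*u) cos(6*pi*u) is u**2*sin(6*pi*u)/(3*pi) - u*sin(6*pi*u)/(2*pi) + u*cos(6*pi*u)/(9*pi**2) - sin(6*pi*u)/(54*pi**3) - cos(6*pi*u)/(12*pi**2); evaluating from 0 to 1: ∫_{0}^{1} (2*u**2 - 3*u) cos(6*pi*u) du = (1/(36*pi**2)) - (-1/(12*pi**2)) = 1/(9*pi**2).
Hence a_6 = 2·(1/(9*pi**2)) = 2/(9*pi**2).

2/(9*pi**2)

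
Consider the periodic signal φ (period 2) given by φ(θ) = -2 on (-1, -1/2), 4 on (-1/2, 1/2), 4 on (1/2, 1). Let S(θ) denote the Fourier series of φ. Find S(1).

1

At θ = 1 the one-sided limits are φ(1^-) = 4 and φ(1^+) = -2.
By Dirichlet's theorem the series converges to their average, [(4) + (-2)]/2 = 1.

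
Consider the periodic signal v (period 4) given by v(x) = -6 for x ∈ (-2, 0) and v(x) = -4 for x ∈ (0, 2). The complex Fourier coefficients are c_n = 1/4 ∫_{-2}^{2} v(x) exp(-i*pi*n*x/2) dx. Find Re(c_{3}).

0

Since v is real-valued, Re(c_{3}) = 1/4 ∫_{-2}^{2} v(x) cos(3*pi*x/2) dx = a_{3}/2.
Split the integral at the breakpoints.
Directly, an antiderivative of (-6) cos(3*pi*x/2) is -4*sin(3*pi*x/2)/pi; evaluating from -2 to 0: ∫_{-2}^{0} (-6) cos(3*pi*x/2) dx = (0) - (0) = 0.
Directly, an antiderivative of (-4) cos(3*pi*x/2) is -8*sin(3*pi*x/2)/(3*pi); evaluating from 0 to 2: ∫_{0}^{2} (-4) cos(3*pi*x/2) dx = (0) - (0) = 0.
So ∫_{-2}^{2} v(x) cos(3*pi*x/2) dx = 0.
Hence Re(c_{3}) = (1/4)·(0) = 0.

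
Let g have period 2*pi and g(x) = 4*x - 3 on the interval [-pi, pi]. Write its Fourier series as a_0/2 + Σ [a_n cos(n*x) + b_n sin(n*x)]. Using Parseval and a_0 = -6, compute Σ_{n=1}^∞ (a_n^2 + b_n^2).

Parseval: a_0^2/2 + Σ_{n≥1} (a_n^2+b_n^2) = 1/pi ∫_{-pi}^{pi} g(x)^2 dx = 18 + 32*pi**2/3.
Subtract a_0^2/2 = 18: Σ (a_n^2+b_n^2) = 32*pi**2/3.

32*pi**2/3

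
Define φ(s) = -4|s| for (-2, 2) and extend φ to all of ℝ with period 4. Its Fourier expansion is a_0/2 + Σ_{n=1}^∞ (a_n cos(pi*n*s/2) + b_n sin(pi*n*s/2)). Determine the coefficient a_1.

32/pi**2

a_1 = 1/2 ∫_{-2}^{2} φ(s) cos(pi*s/2) ds.
φ is even and cos(pi*s/2) is even, so the integrand is even and a_1 = ∫_0^{2} φ(s) cos(pi*s/2) ds.
Integrating by parts (boundary term plus one more integral), an antiderivative of (-4*s) cos(pi*s/2) is -8*s*sin(pi*s/2)/pi - 16*cos(pi*s/2)/pi**2; evaluating from 0 to 2: ∫_{0}^{2} (-4*s) cos(pi*s/2) ds = (16/pi**2) - (-16/pi**2) = 32/pi**2.
Hence a_1 = 32/pi**2.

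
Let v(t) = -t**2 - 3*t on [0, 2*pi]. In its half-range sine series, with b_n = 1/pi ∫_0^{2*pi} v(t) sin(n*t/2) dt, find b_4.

3 + 2*pi

b_4 = 1/pi ∫_0^{2*pi} (-t**2 - 3*t) sin(2*t) dt.
Integrating by parts twice (tabular method), an antiderivative of (-t**2 - 3*t) sin(2*t) is t**2*cos(2*t)/2 - t*sin(2*t)/2 + 3*t*cos(2*t)/2 - 3*sin(2*t)/4 - cos(2*t)/4; evaluating from 0 to 2*pi: ∫_{0}^{2*pi} (-t**2 - 3*t) sin(2*t) dt = (-1/4 + 3*pi + 2*pi**2) - (-1/4) = pi*(3 + 2*pi).
Hence b_4 = (1/pi)·(pi*(3 + 2*pi)) = 3 + 2*pi.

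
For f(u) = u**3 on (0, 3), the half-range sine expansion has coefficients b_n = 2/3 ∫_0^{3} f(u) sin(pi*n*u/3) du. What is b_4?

27*(3 - 8*pi**2)/(16*pi**3)

b_4 = 2/3 ∫_0^{3} (u**3) sin(4*pi*u/3) du.
Integrating by parts three times (tabular method), an antiderivative of (u**3) sin(4*pi*u/3) is -3*u**3*cos(4*pi*u/3)/(4*pi) + 27*u**2*sin(4*pi*u/3)/(16*pi**2) + 81*u*cos(4*pi*u/3)/(32*pi**3) - 243*sin(4*pi*u/3)/(128*pi**4); evaluating from 0 to 3: ∫_{0}^{3} (u**3) sin(4*pi*u/3) du = (81*(3 - 8*pi**2)/(32*pi**3)) - (0) = 81*(3 - 8*pi**2)/(32*pi**3).
Hence b_4 = (2/3)·(81*(3 - 8*pi**2)/(32*pi**3)) = 27*(3 - 8*pi**2)/(16*pi**3).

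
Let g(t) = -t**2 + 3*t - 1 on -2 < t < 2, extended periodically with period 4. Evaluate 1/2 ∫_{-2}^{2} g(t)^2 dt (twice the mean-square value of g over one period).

1/2 ∫_{-2}^{2} g(t)^2 dt = 1/2 · (1132/15) = 566/15.

566/15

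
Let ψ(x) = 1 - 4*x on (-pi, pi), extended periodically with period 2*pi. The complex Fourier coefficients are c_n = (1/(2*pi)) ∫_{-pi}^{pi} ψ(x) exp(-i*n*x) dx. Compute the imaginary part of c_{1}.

4

Since ψ is real-valued, Im(c_{1}) = -(1/(2*pi)) ∫_{-pi}^{pi} ψ(x) sin(x) dx = -b_{1}/2.
Integrating by parts (boundary term plus one more integral), an antiderivative of (1 - 4*x) sin(x) is 4*x*cos(x) - 4*sin(x) - cos(x); evaluating from -pi to pi: ∫_{-pi}^{pi} (1 - 4*x) sin(x) dx = (1 - 4*pi) - (1 + 4*pi) = -8*pi.
Hence Im(c_{1}) = (-1/(2*pi))·(-8*pi) = 4.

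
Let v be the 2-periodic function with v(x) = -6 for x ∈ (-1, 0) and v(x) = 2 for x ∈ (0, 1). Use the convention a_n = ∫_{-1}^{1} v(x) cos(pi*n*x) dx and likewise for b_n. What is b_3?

b_3 = ∫_{-1}^{1} v(x) sin(3*pi*x) dx.
Split the integral at the breakpoints.
Directly, an antiderivative of (-6) sin(3*pi*x) is 2*cos(3*pi*x)/pi; evaluating from -1 to 0: ∫_{-1}^{0} (-6) sin(3*pi*x) dx = (2/pi) - (-2/pi) = 4/pi.
Directly, an antiderivative of (2) sin(3*pi*x) is -2*cos(3*pi*x)/(3*pi); evaluating from 0 to 1: ∫_{0}^{1} (2) sin(3*pi*x) dx = (2/(3*pi)) - (-2/(3*pi)) = 4/(3*pi).
Summing the pieces gives b_3 = 16/(3*pi).

16/(3*pi)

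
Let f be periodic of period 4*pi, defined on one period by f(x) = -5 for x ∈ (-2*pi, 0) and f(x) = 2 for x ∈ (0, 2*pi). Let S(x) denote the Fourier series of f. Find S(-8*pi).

x = -8*pi differs from x = 0 by -2 full period(s), and the series is 4*pi-periodic.
At x = 0 the one-sided limits are f(0^-) = -5 and f(0^+) = 2.
By Dirichlet's theorem the series converges to their average, [(-5) + (2)]/2 = -3/2.

-3/2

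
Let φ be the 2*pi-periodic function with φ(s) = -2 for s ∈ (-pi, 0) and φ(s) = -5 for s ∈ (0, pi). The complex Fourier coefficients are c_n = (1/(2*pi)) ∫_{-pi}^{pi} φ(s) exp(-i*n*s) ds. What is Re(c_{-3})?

Since φ is real-valued, Re(c_{-3}) = (1/(2*pi)) ∫_{-pi}^{pi} φ(s) cos(-3*s) ds = a_{3}/2.
Split the integral at the breakpoints.
Directly, an antiderivative of (-2) cos(-3*s) is -2*sin(3*s)/3; evaluating from -pi to 0: ∫_{-pi}^{0} (-2) cos(-3*s) ds = (0) - (0) = 0.
Directly, an antiderivative of (-5) cos(-3*s) is -5*sin(3*s)/3; evaluating from 0 to pi: ∫_{0}^{pi} (-5) cos(-3*s) ds = (0) - (0) = 0.
So ∫_{-pi}^{pi} φ(s) cos(-3*s) ds = 0.
Hence Re(c_{-3}) = (1/(2*pi))·(0) = 0.

0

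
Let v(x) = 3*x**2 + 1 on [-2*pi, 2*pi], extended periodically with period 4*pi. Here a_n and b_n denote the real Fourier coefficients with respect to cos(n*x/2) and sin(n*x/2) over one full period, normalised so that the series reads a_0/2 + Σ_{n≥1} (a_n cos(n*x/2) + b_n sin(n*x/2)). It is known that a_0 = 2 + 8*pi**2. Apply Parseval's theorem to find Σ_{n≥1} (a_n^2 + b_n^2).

Parseval: a_0^2/2 + Σ_{n≥1} (a_n^2+b_n^2) = (1/(2*pi)) ∫_{-2*pi}^{2*pi} v(x)^2 dx = 2 + 16*pi**2 + 288*pi**4/5.
Subtract a_0^2/2 = 2*(1 + 4*pi**2)**2: Σ (a_n^2+b_n^2) = 128*pi**4/5.

128*pi**4/5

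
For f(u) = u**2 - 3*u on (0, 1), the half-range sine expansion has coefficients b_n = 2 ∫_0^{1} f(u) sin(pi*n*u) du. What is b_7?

b_7 = 2 ∫_0^{1} (u**2 - 3*u) sin(7*pi*u) du.
Integrating by parts twice (tabular method), an antiderivative of (u**2 - 3*u) sin(7*pi*u) is -u**2*cos(7*pi*u)/(7*pi) + 2*u*sin(7*pi*u)/(49*pi**2) + 3*u*cos(7*pi*u)/(7*pi) - 3*sin(7*pi*u)/(49*pi**2) + 2*cos(7*pi*u)/(343*pi**3); evaluating from 0 to 1: ∫_{0}^{1} (u**2 - 3*u) sin(7*pi*u) du = (2*(-49*pi**2 - 1)/(343*pi**3)) - (2/(343*pi**3)) = 2*(-49*pi**2 - 2)/(343*pi**3).
Hence b_7 = 2·(2*(-49*pi**2 - 2)/(343*pi**3)) = 4*(-49*pi**2 - 2)/(343*pi**3).

4*(-49*pi**2 - 2)/(343*pi**3)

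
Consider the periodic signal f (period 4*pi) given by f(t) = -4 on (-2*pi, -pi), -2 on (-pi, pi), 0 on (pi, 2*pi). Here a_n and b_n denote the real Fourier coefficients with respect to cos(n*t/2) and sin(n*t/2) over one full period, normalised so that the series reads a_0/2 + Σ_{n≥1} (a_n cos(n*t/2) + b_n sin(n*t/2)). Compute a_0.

a_0 = (1/(2*pi)) ∫_{-2*pi}^{2*pi} f(t) dt = (1/(2*pi)) · (-8*pi) = -4.

-4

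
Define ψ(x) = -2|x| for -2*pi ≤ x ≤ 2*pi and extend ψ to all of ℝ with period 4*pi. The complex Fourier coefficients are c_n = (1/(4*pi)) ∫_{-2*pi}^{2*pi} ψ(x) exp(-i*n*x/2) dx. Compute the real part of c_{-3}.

8/(9*pi)

Since ψ is real-valued, Re(c_{-3}) = (1/(4*pi)) ∫_{-2*pi}^{2*pi} ψ(x) cos(-3*x/2) dx = a_{3}/2.
ψ is even and cos(-3*x/2) is even, so the integrand is even: ∫_{-2*pi}^{2*pi} ψ(x) cos(-3*x/2) dx = 2∫_0^{2*pi} ψ(x) cos(-3*x/2) dx.
Integrating by parts (boundary term plus one more integral), an antiderivative of (-2*x) cos(-3*x/2) is -4*x*sin(3*x/2)/3 - 8*cos(3*x/2)/9; evaluating from 0 to 2*pi: ∫_{0}^{2*pi} (-2*x) cos(-3*x/2) dx = (8/9) - (-8/9) = 16/9.
So ∫_{-2*pi}^{2*pi} ψ(x) cos(-3*x/2) dx = 32/9.
Hence Re(c_{-3}) = (1/(4*pi))·(32/9) = 8/(9*pi).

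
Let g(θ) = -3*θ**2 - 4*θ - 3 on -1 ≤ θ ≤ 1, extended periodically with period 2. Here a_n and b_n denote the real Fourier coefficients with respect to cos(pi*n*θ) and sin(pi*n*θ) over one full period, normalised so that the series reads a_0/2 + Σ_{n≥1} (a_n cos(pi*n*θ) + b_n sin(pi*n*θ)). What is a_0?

-8

a_0 = ∫_{-1}^{1} g(θ) dθ = -8.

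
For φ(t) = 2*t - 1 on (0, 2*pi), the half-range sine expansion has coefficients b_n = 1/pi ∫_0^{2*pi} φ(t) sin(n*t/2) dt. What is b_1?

b_1 = 1/pi ∫_0^{2*pi} (2*t - 1) sin(t/2) dt.
Integrating by parts (boundary term plus one more integral), an antiderivative of (2*t - 1) sin(t/2) is -4*t*cos(t/2) + 8*sin(t/2) + 2*cos(t/2); evaluating from 0 to 2*pi: ∫_{0}^{2*pi} (2*t - 1) sin(t/2) dt = (-2 + 8*pi) - (2) = -4 + 8*pi.
Hence b_1 = (1/pi)·(-4 + 8*pi) = 8 - 4/pi.

8 - 4/pi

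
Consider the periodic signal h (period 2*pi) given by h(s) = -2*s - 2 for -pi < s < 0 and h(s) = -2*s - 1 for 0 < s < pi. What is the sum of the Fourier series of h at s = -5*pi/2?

s = -5*pi/2 differs from s = -pi/2 by -1 full period(s), and the series is 2*pi-periodic.
h is continuous at s = -pi/2 with value -2 + pi, so the series converges to -2 + pi there.

-2 + pi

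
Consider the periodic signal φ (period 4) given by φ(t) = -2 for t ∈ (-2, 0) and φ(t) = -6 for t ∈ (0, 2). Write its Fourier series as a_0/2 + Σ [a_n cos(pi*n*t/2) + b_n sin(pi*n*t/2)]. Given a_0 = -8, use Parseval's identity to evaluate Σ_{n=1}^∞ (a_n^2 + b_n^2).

Parseval: a_0^2/2 + Σ_{n≥1} (a_n^2+b_n^2) = 1/2 ∫_{-2}^{2} φ(t)^2 dt = 40.
Subtract a_0^2/2 = 32: Σ (a_n^2+b_n^2) = 8.

8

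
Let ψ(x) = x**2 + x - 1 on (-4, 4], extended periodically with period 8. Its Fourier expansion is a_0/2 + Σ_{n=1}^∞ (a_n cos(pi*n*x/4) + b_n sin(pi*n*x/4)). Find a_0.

a_0 = 1/4 ∫_{-4}^{4} ψ(x) dx = 1/4 · (104/3) = 26/3.

26/3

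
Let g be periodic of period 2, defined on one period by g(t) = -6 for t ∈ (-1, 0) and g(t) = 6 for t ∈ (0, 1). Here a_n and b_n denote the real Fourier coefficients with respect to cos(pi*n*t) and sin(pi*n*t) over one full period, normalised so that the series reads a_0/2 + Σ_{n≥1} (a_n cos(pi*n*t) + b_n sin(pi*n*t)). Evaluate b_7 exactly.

b_7 = ∫_{-1}^{1} g(t) sin(7*pi*t) dt.
g is odd and sin(7*pi*t) is odd, so the integrand is even and b_7 = 2 ∫_0^{1} g(t) sin(7*pi*t) dt.
Directly, an antiderivative of (6) sin(7*pi*t) is -6*cos(7*pi*t)/(7*pi); evaluating from 0 to 1: ∫_{0}^{1} (6) sin(7*pi*t) dt = (6/(7*pi)) - (-6/(7*pi)) = 12/(7*pi).
Hence b_7 = 2·(12/(7*pi)) = 24/(7*pi).

24/(7*pi)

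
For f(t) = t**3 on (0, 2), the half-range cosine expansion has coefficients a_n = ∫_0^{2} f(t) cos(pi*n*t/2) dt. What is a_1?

a_1 = ∫_0^{2} (t**3) cos(pi*t/2) dt.
Integrating by parts three times (tabular method), an antiderivative of (t**3) cos(pi*t/2) is 2*t**3*sin(pi*t/2)/pi + 12*t**2*cos(pi*t/2)/pi**2 - 48*t*sin(pi*t/2)/pi**3 - 96*cos(pi*t/2)/pi**4; evaluating from 0 to 2: ∫_{0}^{2} (t**3) cos(pi*t/2) dt = (48*(2 - pi**2)/pi**4) - (-96/pi**4) = 48*(4 - pi**2)/pi**4.
Hence a_1 = 48*(4 - pi**2)/pi**4.

48*(4 - pi**2)/pi**4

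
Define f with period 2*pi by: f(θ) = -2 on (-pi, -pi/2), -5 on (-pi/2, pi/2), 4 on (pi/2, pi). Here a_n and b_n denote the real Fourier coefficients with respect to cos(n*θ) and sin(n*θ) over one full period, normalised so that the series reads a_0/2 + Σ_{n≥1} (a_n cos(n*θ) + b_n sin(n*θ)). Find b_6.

-2/pi

b_6 = 1/pi ∫_{-pi}^{pi} f(θ) sin(6*θ) dθ.
Split the integral at the breakpoints.
Directly, an antiderivative of (-2) sin(6*θ) is cos(6*θ)/3; evaluating from -pi to -pi/2: ∫_{-pi}^{-pi/2} (-2) sin(6*θ) dθ = (-1/3) - (1/3) = -2/3.
Directly, an antiderivative of (-5) sin(6*θ) is 5*cos(6*θ)/6; evaluating from -pi/2 to pi/2: ∫_{-pi/2}^{pi/2} (-5) sin(6*θ) dθ = (-5/6) - (-5/6) = 0.
Directly, an antiderivative of (4) sin(6*θ) is -2*cos(6*θ)/3; evaluating from pi/2 to pi: ∫_{pi/2}^{pi} (4) sin(6*θ) dθ = (-2/3) - (2/3) = -4/3.
Summing the pieces and multiplying by (1/pi) gives b_6 = -2/pi.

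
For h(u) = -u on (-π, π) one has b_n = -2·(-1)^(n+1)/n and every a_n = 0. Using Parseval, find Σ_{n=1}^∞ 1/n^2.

pi**2/6

Parseval: Σ b_n^2 = (1/π) ∫_{-π}^{π} h(u)^2 du = 2*pi**2/3.
Σ b_n^2 = Σ 4/n^2, so Σ 1/n^2 = (2*pi**2/3)/4 = pi**2/6.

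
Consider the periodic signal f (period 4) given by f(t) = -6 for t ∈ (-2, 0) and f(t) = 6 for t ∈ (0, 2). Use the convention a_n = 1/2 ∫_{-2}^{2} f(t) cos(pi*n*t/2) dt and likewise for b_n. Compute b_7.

b_7 = 1/2 ∫_{-2}^{2} f(t) sin(7*pi*t/2) dt.
f is odd and sin(7*pi*t/2) is odd, so the integrand is even and b_7 = ∫_0^{2} f(t) sin(7*pi*t/2) dt.
Directly, an antiderivative of (6) sin(7*pi*t/2) is -12*cos(7*pi*t/2)/(7*pi); evaluating from 0 to 2: ∫_{0}^{2} (6) sin(7*pi*t/2) dt = (12/(7*pi)) - (-12/(7*pi)) = 24/(7*pi).
Hence b_7 = 24/(7*pi).

24/(7*pi)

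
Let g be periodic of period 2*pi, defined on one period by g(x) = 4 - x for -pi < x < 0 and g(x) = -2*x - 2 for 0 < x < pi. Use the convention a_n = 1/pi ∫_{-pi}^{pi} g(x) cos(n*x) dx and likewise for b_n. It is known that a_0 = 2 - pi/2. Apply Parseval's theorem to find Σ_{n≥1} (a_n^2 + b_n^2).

37*pi**2/24 + 18 + 9*pi

Parseval: a_0^2/2 + Σ_{n≥1} (a_n^2+b_n^2) = 1/pi ∫_{-pi}^{pi} g(x)^2 dx = 5*pi**2/3 + 20 + 8*pi.
Subtract a_0^2/2 = (4 - pi)**2/8: Σ (a_n^2+b_n^2) = 37*pi**2/24 + 18 + 9*pi.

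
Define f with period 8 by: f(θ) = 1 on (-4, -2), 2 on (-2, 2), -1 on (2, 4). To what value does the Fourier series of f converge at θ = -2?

At θ = -2 the one-sided limits are f(-2^-) = 1 and f(-2^+) = 2.
By Dirichlet's theorem the series converges to their average, [(1) + (2)]/2 = 3/2.

3/2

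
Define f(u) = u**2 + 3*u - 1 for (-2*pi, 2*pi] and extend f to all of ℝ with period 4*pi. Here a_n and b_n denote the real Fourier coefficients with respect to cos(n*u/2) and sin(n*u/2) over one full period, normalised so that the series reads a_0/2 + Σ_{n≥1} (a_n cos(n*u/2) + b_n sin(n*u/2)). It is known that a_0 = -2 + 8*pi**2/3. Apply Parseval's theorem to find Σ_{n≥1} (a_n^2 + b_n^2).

Parseval: a_0^2/2 + Σ_{n≥1} (a_n^2+b_n^2) = (1/(2*pi)) ∫_{-2*pi}^{2*pi} f(u)^2 du = 2 + 56*pi**2/3 + 32*pi**4/5.
Subtract a_0^2/2 = 2*(3 - 4*pi**2)**2/9: Σ (a_n^2+b_n^2) = pi**2*(24 + 128*pi**2/45).

pi**2*(24 + 128*pi**2/45)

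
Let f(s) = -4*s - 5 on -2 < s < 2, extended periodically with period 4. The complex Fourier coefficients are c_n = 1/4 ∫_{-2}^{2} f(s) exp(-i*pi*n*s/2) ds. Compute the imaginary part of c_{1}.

8/pi

Since f is real-valued, Im(c_{1}) = -1/4 ∫_{-2}^{2} f(s) sin(pi*s/2) ds = -b_{1}/2.
Integrating by parts (boundary term plus one more integral), an antiderivative of (-4*s - 5) sin(pi*s/2) is 8*s*cos(pi*s/2)/pi - 16*sin(pi*s/2)/pi**2 + 10*cos(pi*s/2)/pi; evaluating from -2 to 2: ∫_{-2}^{2} (-4*s - 5) sin(pi*s/2) ds = (-26/pi) - (6/pi) = -32/pi.
Hence Im(c_{1}) = (-1/4)·(-32/pi) = 8/pi.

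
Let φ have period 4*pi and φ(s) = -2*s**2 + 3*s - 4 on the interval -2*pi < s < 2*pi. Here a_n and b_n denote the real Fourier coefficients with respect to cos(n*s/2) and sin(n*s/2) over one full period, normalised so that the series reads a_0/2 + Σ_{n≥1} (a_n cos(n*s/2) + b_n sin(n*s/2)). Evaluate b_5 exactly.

b_5 = (1/(2*pi)) ∫_{-2*pi}^{2*pi} φ(s) sin(5*s/2) ds.
Integrating by parts twice (tabular method), an antiderivative of (-2*s**2 + 3*s - 4) sin(5*s/2) is 4*s**2*cos(5*s/2)/5 - 16*s*sin(5*s/2)/25 - 6*s*cos(5*s/2)/5 + 12*sin(5*s/2)/25 + 168*cos(5*s/2)/125; evaluating from -2*pi to 2*pi: ∫_{-2*pi}^{2*pi} (-2*s**2 + 3*s - 4) sin(5*s/2) ds = (-16*pi**2/5 - 168/125 + 12*pi/5) - (-16*pi**2/5 - 12*pi/5 - 168/125) = 24*pi/5.
Hence b_5 = (1/(2*pi))·(24*pi/5) = 12/5.

12/5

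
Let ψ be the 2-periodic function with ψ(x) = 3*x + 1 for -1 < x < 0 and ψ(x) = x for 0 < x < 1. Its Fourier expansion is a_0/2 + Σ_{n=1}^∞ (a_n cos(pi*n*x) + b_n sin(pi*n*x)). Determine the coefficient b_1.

b_1 = ∫_{-1}^{1} ψ(x) sin(pi*x) dx.
Split the integral at the breakpoints.
Integrating by parts (boundary term plus one more integral), an antiderivative of (3*x + 1) sin(pi*x) is -3*x*cos(pi*x)/pi + 3*sin(pi*x)/pi**2 - cos(pi*x)/pi; evaluating from -1 to 0: ∫_{-1}^{0} (3*x + 1) sin(pi*x) dx = (-1/pi) - (-2/pi) = 1/pi.
Integrating by parts (boundary term plus one more integral), an antiderivative of (x) sin(pi*x) is -x*cos(pi*x)/pi + sin(pi*x)/pi**2; evaluating from 0 to 1: ∫_{0}^{1} (x) sin(pi*x) dx = (1/pi) - (0) = 1/pi.
Summing the pieces gives b_1 = 2/pi.

2/pi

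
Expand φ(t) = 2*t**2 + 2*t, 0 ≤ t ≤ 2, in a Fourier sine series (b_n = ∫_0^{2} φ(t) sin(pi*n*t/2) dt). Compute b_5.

b_5 = ∫_0^{2} (2*t**2 + 2*t) sin(5*pi*t/2) dt.
Integrating by parts twice (tabular method), an antiderivative of (2*t**2 + 2*t) sin(5*pi*t/2) is -4*t**2*cos(5*pi*t/2)/(5*pi) + 16*t*sin(5*pi*t/2)/(25*pi**2) - 4*t*cos(5*pi*t/2)/(5*pi) + 8*sin(5*pi*t/2)/(25*pi**2) + 32*cos(5*pi*t/2)/(125*pi**3); evaluating from 0 to 2: ∫_{0}^{2} (2*t**2 + 2*t) sin(5*pi*t/2) dt = (8*(-4 + 75*pi**2)/(125*pi**3)) - (32/(125*pi**3)) = 8*(-8 + 75*pi**2)/(125*pi**3).
Hence b_5 = 8*(-8 + 75*pi**2)/(125*pi**3).

8*(-8 + 75*pi**2)/(125*pi**3)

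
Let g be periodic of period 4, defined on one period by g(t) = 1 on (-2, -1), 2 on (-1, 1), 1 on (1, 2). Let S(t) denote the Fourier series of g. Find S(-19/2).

1

t = -19/2 differs from t = -3/2 by -2 full period(s), and the series is 4-periodic.
g is continuous at t = -3/2 with value 1, so the series converges to 1 there.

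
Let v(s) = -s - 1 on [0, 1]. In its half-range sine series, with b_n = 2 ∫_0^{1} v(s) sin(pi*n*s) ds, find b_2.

1/pi

b_2 = 2 ∫_0^{1} (-s - 1) sin(2*pi*s) ds.
Integrating by parts (boundary term plus one more integral), an antiderivative of (-s - 1) sin(2*pi*s) is s*cos(2*pi*s)/(2*pi) - sin(2*pi*s)/(4*pi**2) + cos(2*pi*s)/(2*pi); evaluating from 0 to 1: ∫_{0}^{1} (-s - 1) sin(2*pi*s) ds = (1/pi) - (1/(2*pi)) = 1/(2*pi).
Hence b_2 = 2·(1/(2*pi)) = 1/pi.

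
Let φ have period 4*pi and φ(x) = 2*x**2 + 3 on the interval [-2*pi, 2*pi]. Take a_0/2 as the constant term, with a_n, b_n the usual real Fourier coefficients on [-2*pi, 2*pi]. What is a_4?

2

a_4 = (1/(2*pi)) ∫_{-2*pi}^{2*pi} φ(x) cos(2*x) dx.
φ is even and cos(2*x) is even, so the integrand is even and a_4 = 1/pi ∫_0^{2*pi} φ(x) cos(2*x) dx.
Integrating by parts twice (tabular method), an antiderivative of (2*x**2 + 3) cos(2*x) is x**2*sin(2*x) + x*cos(2*x) + sin(2*x); evaluating from 0 to 2*pi: ∫_{0}^{2*pi} (2*x**2 + 3) cos(2*x) dx = (2*pi) - (0) = 2*pi.
Hence a_4 = (1/pi)·(2*pi) = 2.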